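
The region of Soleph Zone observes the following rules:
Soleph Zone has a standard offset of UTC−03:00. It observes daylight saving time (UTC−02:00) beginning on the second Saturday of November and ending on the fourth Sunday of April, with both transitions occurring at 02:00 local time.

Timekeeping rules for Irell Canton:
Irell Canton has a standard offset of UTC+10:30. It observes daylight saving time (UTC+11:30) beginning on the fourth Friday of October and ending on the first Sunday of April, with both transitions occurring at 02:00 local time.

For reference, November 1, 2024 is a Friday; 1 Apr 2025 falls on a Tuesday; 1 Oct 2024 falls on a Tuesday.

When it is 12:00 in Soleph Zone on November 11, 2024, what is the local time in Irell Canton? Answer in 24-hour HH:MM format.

1 November 2024 is a Friday, so the first Saturday is November 2 and the second is November 9.
1 April 2025 is a Tuesday, so the first Sunday is April 6 and the fourth is April 27.
November 11, 2024 lies within the daylight-saving period (9 November 2024 – 27 April 2025), so Soleph Zone is on daylight time, UTC−02:00.
12:00 Soleph Zone + 2h = 14:00 UTC.
1 October 2024 is a Tuesday, so the first Friday is October 4 and the fourth is October 25.
1 April 2025 is a Tuesday, so the first Sunday is April 6.
At the standard offset (UTC+10:30), 14:00 UTC + 10h30m = 00:30 Irell Canton standard time (rolling into the next day, 12 November 2024).
The standard-time date in Irell Canton, November 12, 2024, lies within the daylight-saving period (25 October 2024 – 6 April 2025), so Irell Canton is on daylight time, UTC+11:30.
14:00 UTC + 11h30m = 01:30 Irell Canton (rolling into the next day, 12 November 2024).

01:30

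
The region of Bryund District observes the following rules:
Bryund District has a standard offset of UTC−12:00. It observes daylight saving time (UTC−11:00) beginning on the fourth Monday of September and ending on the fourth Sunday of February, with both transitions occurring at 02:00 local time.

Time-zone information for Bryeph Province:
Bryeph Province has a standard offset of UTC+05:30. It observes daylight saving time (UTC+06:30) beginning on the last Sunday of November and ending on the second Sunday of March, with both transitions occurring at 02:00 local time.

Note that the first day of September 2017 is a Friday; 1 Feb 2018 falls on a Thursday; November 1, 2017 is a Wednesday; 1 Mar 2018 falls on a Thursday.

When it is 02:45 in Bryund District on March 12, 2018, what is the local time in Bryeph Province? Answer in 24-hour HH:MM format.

1 September 2017 is a Friday, so the first Monday is September 4 and the fourth is September 25.
1 February 2018 is a Thursday, so the first Sunday is February 4 and the fourth is February 25.
March 12, 2018 does not fall between 25 September 2017 and 25 February 2018, so daylight saving is not in effect and Bryund District is at UTC−12:00.
02:45 Bryund District + 12h = 14:45 UTC.
1 November 2017 is a Wednesday, so Sundays fall on 5, 12, 19, 26; the last is November 26.
1 March 2018 is a Thursday, so the first Sunday is March 4 and the second is March 11.
At the standard offset (UTC+05:30), 14:45 UTC + 5h30m = 20:15 Bryeph Province standard time.
The standard-time date in Bryeph Province, March 12, 2018, does not fall between 26 November 2017 and 11 March 2018, so daylight saving is not in effect and Bryeph Province is at UTC+05:30.
14:45 UTC + 5h30m = 20:15 Bryeph Province.

20:15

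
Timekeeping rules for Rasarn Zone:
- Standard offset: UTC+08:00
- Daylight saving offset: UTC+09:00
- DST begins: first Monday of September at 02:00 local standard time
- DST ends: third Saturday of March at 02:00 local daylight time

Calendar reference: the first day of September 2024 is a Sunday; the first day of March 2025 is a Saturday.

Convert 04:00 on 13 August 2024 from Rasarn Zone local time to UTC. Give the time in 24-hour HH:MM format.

20:00

1 September 2024 is a Sunday, so the first Monday is September 2.
1 March 2025 is a Saturday, so the first Saturday is March 1 and the third is March 15.
Daylight saving runs 2 September 2024 – 15 March 2025; 13 August 2024 is outside that window, so Rasarn Zone is on standard time at UTC+08:00.
04:00 local − 8h = 20:00 UTC (rolling into the previous day, 12 August 2024).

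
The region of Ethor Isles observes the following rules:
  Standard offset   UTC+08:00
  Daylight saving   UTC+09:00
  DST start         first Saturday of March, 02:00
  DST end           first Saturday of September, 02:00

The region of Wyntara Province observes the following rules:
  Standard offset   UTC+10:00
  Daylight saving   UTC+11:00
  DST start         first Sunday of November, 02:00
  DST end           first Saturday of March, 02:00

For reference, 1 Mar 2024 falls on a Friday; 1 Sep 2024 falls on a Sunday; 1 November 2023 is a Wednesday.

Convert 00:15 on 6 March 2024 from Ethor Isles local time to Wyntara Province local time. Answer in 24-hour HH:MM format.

1 March 2024 is a Friday, so the first Saturday is March 2.
1 September 2024 is a Sunday, so the first Saturday is September 7.
6 March 2024 lies within the daylight-saving period (2 March – 7 September), so Ethor Isles is on daylight time, UTC+09:00.
00:15 Ethor Isles − 9h = 15:15 UTC (rolling into the previous day, 5 March 2024).
1 November 2023 is a Wednesday, so the first Sunday is November 5.
1 March 2024 is a Friday, so the first Saturday is March 2.
At the standard offset (UTC+10:00), 15:15 UTC + 10h = 01:15 Wyntara Province standard time (rolling into the next day, 6 March 2024).
Daylight saving runs 5 November 2023 – 2 March 2024; the standard-time date in Wyntara Province, 6 March 2024, is outside that window, so Wyntara Province is on standard time at UTC+10:00.
15:15 UTC + 10h = 01:15 Wyntara Province (rolling into the next day, 6 March 2024).

01:15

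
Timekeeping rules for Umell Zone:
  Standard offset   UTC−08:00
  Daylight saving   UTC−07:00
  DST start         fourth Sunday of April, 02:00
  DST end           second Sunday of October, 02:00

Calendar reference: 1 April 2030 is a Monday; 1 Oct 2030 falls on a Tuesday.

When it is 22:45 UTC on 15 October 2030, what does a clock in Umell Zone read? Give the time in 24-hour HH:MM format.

1 April 2030 is a Monday, so the first Sunday is April 7 and the fourth is April 28.
1 October 2030 is a Tuesday, so the first Sunday is October 6 and the second is October 13.
At the standard offset (UTC−08:00), 22:45 UTC − 8h = 14:45 Umell Zone standard time.
Daylight saving runs 28 April – 13 October; the standard-time date in Umell Zone, 15 October 2030, is outside that window, so Umell Zone is on standard time at UTC−08:00.
22:45 UTC − 8h = 14:45 local.

14:45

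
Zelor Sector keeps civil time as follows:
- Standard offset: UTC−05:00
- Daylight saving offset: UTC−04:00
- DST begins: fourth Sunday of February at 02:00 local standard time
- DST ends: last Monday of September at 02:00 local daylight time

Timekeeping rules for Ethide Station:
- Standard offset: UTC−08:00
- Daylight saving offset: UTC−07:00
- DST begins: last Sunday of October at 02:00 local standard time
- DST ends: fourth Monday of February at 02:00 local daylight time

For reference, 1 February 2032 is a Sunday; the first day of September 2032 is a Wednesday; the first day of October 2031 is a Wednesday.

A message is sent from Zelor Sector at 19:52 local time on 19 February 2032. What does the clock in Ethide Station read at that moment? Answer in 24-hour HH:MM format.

1 February 2032 is a Sunday, so the first Sunday is February 1 and the fourth is February 22.
1 September 2032 is a Wednesday, so Mondays fall on 6, 13, 20, 27; the last is September 27.
19 February 2032 is outside the daylight-saving period (22 February – 27 September), so Zelor Sector is on standard time, UTC−05:00.
19:52 Zelor Sector + 5h = 00:52 UTC (rolling into the next day, 20 February 2032).
1 October 2031 is a Wednesday, so Sundays fall on 5, 12, 19, 26; the last is October 26.
1 February 2032 is a Sunday, so the first Monday is February 2 and the fourth is February 23.
At the standard offset (UTC−08:00), 00:52 UTC − 8h = 16:52 Ethide Station standard time (rolling into the previous day, 19 February 2032).
The standard-time date in Ethide Station, 19 February 2032, falls between 26 October 2031 and 23 February 2032, so daylight saving is in effect and Ethide Station is at UTC−07:00.
00:52 UTC − 7h = 17:52 Ethide Station (rolling into the previous day, 19 February 2032).

17:52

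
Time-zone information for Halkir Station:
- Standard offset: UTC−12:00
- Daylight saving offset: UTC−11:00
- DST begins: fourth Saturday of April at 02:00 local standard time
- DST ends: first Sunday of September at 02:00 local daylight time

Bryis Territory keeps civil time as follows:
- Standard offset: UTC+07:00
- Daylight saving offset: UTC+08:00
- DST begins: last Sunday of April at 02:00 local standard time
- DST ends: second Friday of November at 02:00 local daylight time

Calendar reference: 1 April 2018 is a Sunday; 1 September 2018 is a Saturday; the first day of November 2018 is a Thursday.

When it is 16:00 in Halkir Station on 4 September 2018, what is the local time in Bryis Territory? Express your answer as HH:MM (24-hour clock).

12:00

1 April 2018 is a Sunday, so the first Saturday is April 7 and the fourth is April 28.
1 September 2018 is a Saturday, so the first Sunday is September 2.
4 September 2018 is outside the daylight-saving period (28 April – 2 September), so Halkir Station is on standard time, UTC−12:00.
16:00 Halkir Station + 12h = 04:00 UTC (rolling into the next day, 5 September 2018).
1 April 2018 is a Sunday, so Sundays fall on 1, 8, 15, 22, 29; the last is April 29.
1 November 2018 is a Thursday, so the first Friday is November 2 and the second is November 9.
At the standard offset (UTC+07:00), 04:00 UTC + 7h = 11:00 Bryis Territory standard time.
The standard-time date in Bryis Territory, 5 September 2018, lies within the daylight-saving period (29 April – 9 November), so Bryis Territory is on daylight time, UTC+08:00.
04:00 UTC + 8h = 12:00 Bryis Territory.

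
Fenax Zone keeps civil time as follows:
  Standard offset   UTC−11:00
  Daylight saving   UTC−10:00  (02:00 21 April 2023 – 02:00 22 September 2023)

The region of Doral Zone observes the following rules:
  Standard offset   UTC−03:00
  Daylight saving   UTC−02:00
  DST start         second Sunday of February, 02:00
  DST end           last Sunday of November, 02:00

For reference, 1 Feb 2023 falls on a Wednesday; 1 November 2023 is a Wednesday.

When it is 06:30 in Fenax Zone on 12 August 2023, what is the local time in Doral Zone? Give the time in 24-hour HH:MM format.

12 August 2023 lies within the daylight-saving period (21 April – 22 September), so Fenax Zone is on daylight time, UTC−10:00.
06:30 Fenax Zone + 10h = 16:30 UTC.
1 February 2023 is a Wednesday, so the first Sunday is February 5 and the second is February 12.
1 November 2023 is a Wednesday, so Sundays fall on 5, 12, 19, 26; the last is November 26.
At the standard offset (UTC−03:00), 16:30 UTC − 3h = 13:30 Doral Zone standard time.
Daylight saving runs 12 February – 26 November; the standard-time date in Doral Zone, 12 August 2023, is inside that window, so Doral Zone is at UTC−02:00.
16:30 UTC − 2h = 14:30 Doral Zone.

14:30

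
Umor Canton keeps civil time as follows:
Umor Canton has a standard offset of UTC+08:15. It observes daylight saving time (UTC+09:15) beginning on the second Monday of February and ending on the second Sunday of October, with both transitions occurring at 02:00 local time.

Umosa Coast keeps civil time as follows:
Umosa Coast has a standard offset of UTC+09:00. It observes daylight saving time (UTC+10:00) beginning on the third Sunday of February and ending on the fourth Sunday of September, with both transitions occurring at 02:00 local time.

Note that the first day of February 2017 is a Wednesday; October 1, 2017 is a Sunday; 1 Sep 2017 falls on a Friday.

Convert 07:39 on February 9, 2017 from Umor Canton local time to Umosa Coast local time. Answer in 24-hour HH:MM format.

08:24

1 February 2017 is a Wednesday, so the first Monday is February 6 and the second is February 13.
1 October 2017 is a Sunday, so the first Sunday is October 1 and the second is October 8.
February 9, 2017 does not fall between 13 February and 8 October, so daylight saving is not in effect and Umor Canton is at UTC+08:15.
07:39 Umor Canton − 8h15m = 23:24 UTC (rolling into the previous day, 8 February 2017).
1 February 2017 is a Wednesday, so the first Sunday is February 5 and the third is February 19.
1 September 2017 is a Friday, so the first Sunday is September 3 and the fourth is September 24.
At the standard offset (UTC+09:00), 23:24 UTC + 9h = 08:24 Umosa Coast standard time (rolling into the next day, 9 February 2017).
The standard-time date in Umosa Coast, February 9, 2017, does not fall between 19 February and 24 September, so daylight saving is not in effect and Umosa Coast is at UTC+09:00.
23:24 UTC + 9h = 08:24 Umosa Coast (rolling into the next day, 9 February 2017).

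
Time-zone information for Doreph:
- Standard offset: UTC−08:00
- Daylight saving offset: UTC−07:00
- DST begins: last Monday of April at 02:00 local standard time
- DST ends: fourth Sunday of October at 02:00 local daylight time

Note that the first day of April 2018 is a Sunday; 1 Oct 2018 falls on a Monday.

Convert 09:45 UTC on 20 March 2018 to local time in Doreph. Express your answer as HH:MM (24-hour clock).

1 April 2018 is a Sunday, so Mondays fall on 2, 9, 16, 23, 30; the last is April 30.
1 October 2018 is a Monday, so the first Sunday is October 7 and the fourth is October 28.
At the standard offset (UTC−08:00), 09:45 UTC − 8h = 01:45 Doreph standard time.
The standard-time date in Doreph, 20 March 2018, is outside the daylight-saving period (30 April – 28 October), so Doreph is on standard time, UTC−08:00.
09:45 UTC − 8h = 01:45 local.

01:45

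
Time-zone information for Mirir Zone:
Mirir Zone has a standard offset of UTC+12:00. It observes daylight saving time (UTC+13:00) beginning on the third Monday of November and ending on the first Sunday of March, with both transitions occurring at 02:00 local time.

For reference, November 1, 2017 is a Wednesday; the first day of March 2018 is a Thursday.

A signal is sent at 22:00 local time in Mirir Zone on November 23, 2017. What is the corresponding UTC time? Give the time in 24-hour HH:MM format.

09:00

1 November 2017 is a Wednesday, so the first Monday is November 6 and the third is November 20.
1 March 2018 is a Thursday, so the first Sunday is March 4.
November 23, 2017 falls between 20 November 2017 and 4 March 2018, so daylight saving is in effect and Mirir Zone is at UTC+13:00.
22:00 local − 13h = 09:00 UTC.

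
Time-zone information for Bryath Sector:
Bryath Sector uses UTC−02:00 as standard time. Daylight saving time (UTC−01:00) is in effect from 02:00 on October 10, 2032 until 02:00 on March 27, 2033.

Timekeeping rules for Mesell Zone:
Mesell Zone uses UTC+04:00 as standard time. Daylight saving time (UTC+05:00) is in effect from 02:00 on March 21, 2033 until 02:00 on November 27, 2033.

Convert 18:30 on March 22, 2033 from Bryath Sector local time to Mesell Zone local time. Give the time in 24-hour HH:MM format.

00:30

Daylight saving runs 10 October 2032 – 27 March 2033; March 22, 2033 is inside that window, so Bryath Sector is at UTC−01:00.
18:30 Bryath Sector + 1h = 19:30 UTC.
At the standard offset (UTC+04:00), 19:30 UTC + 4h = 23:30 Mesell Zone standard time.
Daylight saving runs 21 March – 27 November; the standard-time date in Mesell Zone, March 22, 2033, is inside that window, so Mesell Zone is at UTC+05:00.
19:30 UTC + 5h = 00:30 Mesell Zone (rolling into the next day, 23 March 2033).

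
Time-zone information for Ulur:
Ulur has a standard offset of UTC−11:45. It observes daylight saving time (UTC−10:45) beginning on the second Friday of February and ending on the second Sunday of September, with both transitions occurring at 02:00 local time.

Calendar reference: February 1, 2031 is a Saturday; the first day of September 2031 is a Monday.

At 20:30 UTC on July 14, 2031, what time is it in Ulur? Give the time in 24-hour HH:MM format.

1 February 2031 is a Saturday, so the first Friday is February 7 and the second is February 14.
1 September 2031 is a Monday, so the first Sunday is September 7 and the second is September 14.
At the standard offset (UTC−11:45), 20:30 UTC − 11h45m = 08:45 Ulur standard time.
The standard-time date in Ulur, July 14, 2031, lies within the daylight-saving period (14 February – 14 September), so Ulur is on daylight time, UTC−10:45.
20:30 UTC − 10h45m = 09:45 local.

09:45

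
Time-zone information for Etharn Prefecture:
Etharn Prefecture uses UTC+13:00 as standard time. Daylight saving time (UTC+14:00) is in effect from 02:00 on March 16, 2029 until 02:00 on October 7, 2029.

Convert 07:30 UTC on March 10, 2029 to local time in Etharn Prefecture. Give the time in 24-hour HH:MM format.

At the standard offset (UTC+13:00), 07:30 UTC + 13h = 20:30 Etharn Prefecture standard time.
Daylight saving runs 16 March – 7 October; the standard-time date in Etharn Prefecture, March 10, 2029, is outside that window, so Etharn Prefecture is on standard time at UTC+13:00.
07:30 UTC + 13h = 20:30 local.

20:30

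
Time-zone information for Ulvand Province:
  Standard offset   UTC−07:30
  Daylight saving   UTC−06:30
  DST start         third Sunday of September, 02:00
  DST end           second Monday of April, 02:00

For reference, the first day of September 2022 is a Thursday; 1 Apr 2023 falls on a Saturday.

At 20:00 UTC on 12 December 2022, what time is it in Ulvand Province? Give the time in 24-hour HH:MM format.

13:30

1 September 2022 is a Thursday, so the first Sunday is September 4 and the third is September 18.
1 April 2023 is a Saturday, so the first Monday is April 3 and the second is April 10.
At the standard offset (UTC−07:30), 20:00 UTC − 7h30m = 12:30 Ulvand Province standard time.
Daylight saving runs 18 September 2022 – 10 April 2023; the standard-time date in Ulvand Province, 12 December 2022, is inside that window, so Ulvand Province is at UTC−06:30.
20:00 UTC − 6h30m = 13:30 local.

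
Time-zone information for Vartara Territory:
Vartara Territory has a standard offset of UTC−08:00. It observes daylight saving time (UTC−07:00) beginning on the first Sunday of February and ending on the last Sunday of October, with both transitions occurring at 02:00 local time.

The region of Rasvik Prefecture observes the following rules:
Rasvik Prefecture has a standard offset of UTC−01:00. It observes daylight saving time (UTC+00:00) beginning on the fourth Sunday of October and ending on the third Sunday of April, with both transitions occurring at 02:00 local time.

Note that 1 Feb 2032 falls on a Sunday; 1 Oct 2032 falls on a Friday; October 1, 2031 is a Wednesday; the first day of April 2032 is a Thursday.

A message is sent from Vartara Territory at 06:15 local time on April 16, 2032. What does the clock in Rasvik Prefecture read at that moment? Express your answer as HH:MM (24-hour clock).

1 February 2032 is a Sunday, so the first Sunday is February 1.
1 October 2032 is a Friday, so Sundays fall on 3, 10, 17, 24, 31; the last is October 31.
April 16, 2032 lies within the daylight-saving period (1 February – 31 October), so Vartara Territory is on daylight time, UTC−07:00.
06:15 Vartara Territory + 7h = 13:15 UTC.
1 October 2031 is a Wednesday, so the first Sunday is October 5 and the fourth is October 26.
1 April 2032 is a Thursday, so the first Sunday is April 4 and the third is April 18.
At the standard offset (UTC−01:00), 13:15 UTC − 1h = 12:15 Rasvik Prefecture standard time.
The standard-time date in Rasvik Prefecture, April 16, 2032, lies within the daylight-saving period (26 October 2031 – 18 April 2032), so Rasvik Prefecture is on daylight time, UTC+00:00.
13:15 UTC + 0h = 13:15 Rasvik Prefecture.

13:15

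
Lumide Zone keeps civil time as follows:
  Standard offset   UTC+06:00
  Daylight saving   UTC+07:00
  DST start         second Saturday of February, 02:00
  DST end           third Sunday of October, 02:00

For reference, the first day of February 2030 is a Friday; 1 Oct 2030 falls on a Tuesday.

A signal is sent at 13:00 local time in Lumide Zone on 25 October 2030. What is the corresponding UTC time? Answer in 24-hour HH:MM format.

07:00

1 February 2030 is a Friday, so the first Saturday is February 2 and the second is February 9.
1 October 2030 is a Tuesday, so the first Sunday is October 6 and the third is October 20.
25 October 2030 does not fall between 9 February and 20 October, so daylight saving is not in effect and Lumide Zone is at UTC+06:00.
13:00 local − 6h = 07:00 UTC.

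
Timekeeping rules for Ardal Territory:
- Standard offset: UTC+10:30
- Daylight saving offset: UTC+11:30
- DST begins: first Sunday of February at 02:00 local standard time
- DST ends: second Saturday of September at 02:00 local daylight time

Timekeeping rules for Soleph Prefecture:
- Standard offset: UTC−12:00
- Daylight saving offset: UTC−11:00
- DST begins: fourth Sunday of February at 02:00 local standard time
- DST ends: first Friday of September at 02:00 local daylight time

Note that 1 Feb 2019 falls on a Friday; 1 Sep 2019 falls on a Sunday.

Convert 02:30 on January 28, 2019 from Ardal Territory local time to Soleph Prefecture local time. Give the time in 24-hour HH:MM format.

1 February 2019 is a Friday, so the first Sunday is February 3.
1 September 2019 is a Sunday, so the first Saturday is September 7 and the second is September 14.
Daylight saving runs 3 February – 14 September; January 28, 2019 is outside that window, so Ardal Territory is on standard time at UTC+10:30.
02:30 Ardal Territory − 10h30m = 16:00 UTC (rolling into the previous day, 27 January 2019).
1 February 2019 is a Friday, so the first Sunday is February 3 and the fourth is February 24.
1 September 2019 is a Sunday, so the first Friday is September 6.
At the standard offset (UTC−12:00), 16:00 UTC − 12h = 04:00 Soleph Prefecture standard time.
The standard-time date in Soleph Prefecture, January 27, 2019, is outside the daylight-saving period (24 February – 6 September), so Soleph Prefecture is on standard time, UTC−12:00.
16:00 UTC − 12h = 04:00 Soleph Prefecture.

04:00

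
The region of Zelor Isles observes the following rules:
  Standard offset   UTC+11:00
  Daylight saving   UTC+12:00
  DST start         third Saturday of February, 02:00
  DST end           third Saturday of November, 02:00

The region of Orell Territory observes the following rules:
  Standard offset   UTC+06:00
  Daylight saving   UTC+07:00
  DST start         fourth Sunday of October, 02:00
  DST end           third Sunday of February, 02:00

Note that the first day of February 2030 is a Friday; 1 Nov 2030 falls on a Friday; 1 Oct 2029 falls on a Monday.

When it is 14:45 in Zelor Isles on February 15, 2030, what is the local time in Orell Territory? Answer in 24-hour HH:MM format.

1 February 2030 is a Friday, so the first Saturday is February 2 and the third is February 16.
1 November 2030 is a Friday, so the first Saturday is November 2 and the third is November 16.
February 15, 2030 does not fall between 16 February and 16 November, so daylight saving is not in effect and Zelor Isles is at UTC+11:00.
14:45 Zelor Isles − 11h = 03:45 UTC.
1 October 2029 is a Monday, so the first Sunday is October 7 and the fourth is October 28.
1 February 2030 is a Friday, so the first Sunday is February 3 and the third is February 17.
At the standard offset (UTC+06:00), 03:45 UTC + 6h = 09:45 Orell Territory standard time.
Daylight saving runs 28 October 2029 – 17 February 2030; the standard-time date in Orell Territory, February 15, 2030, is inside that window, so Orell Territory is at UTC+07:00.
03:45 UTC + 7h = 10:45 Orell Territory.

10:45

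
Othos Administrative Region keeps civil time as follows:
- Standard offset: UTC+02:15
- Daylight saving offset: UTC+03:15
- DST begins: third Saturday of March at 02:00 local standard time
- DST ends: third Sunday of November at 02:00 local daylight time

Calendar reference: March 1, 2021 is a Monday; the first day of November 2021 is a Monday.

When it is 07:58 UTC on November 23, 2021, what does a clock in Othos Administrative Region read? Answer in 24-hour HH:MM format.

1 March 2021 is a Monday, so the first Saturday is March 6 and the third is March 20.
1 November 2021 is a Monday, so the first Sunday is November 7 and the third is November 21.
At the standard offset (UTC+02:15), 07:58 UTC + 2h15m = 10:13 Othos Administrative Region standard time.
The standard-time date in Othos Administrative Region, November 23, 2021, is outside the daylight-saving period (20 March – 21 November), so Othos Administrative Region is on standard time, UTC+02:15.
07:58 UTC + 2h15m = 10:13 local.

10:13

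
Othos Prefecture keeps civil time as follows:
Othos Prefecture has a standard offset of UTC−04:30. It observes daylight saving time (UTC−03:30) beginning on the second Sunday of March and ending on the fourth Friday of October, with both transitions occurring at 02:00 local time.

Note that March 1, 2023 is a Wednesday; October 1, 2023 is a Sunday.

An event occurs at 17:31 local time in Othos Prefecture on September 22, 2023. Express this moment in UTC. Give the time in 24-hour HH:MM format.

21:01

1 March 2023 is a Wednesday, so the first Sunday is March 5 and the second is March 12.
1 October 2023 is a Sunday, so the first Friday is October 6 and the fourth is October 27.
September 22, 2023 falls between 12 March and 27 October, so daylight saving is in effect and Othos Prefecture is at UTC−03:30.
17:31 local + 3h30m = 21:01 UTC.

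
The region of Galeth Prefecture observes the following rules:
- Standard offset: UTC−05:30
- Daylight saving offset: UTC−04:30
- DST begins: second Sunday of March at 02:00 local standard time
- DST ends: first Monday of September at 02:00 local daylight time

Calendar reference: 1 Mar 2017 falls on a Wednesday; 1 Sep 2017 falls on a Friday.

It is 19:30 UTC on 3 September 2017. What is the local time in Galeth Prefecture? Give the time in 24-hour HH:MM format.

15:00

1 March 2017 is a Wednesday, so the first Sunday is March 5 and the second is March 12.
1 September 2017 is a Friday, so the first Monday is September 4.
At the standard offset (UTC−05:30), 19:30 UTC − 5h30m = 14:00 Galeth Prefecture standard time.
The standard-time date in Galeth Prefecture, 3 September 2017, lies within the daylight-saving period (12 March – 4 September), so Galeth Prefecture is on daylight time, UTC−04:30.
19:30 UTC − 4h30m = 15:00 local.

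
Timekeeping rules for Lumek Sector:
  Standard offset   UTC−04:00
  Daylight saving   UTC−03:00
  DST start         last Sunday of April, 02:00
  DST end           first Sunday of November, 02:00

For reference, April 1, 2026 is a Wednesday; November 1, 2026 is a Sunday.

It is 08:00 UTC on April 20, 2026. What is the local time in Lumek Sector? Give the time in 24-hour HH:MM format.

04:00

1 April 2026 is a Wednesday, so Sundays fall on 5, 12, 19, 26; the last is April 26.
1 November 2026 is a Sunday, so the first Sunday is November 1.
At the standard offset (UTC−04:00), 08:00 UTC − 4h = 04:00 Lumek Sector standard time.
Daylight saving runs 26 April – 1 November; the standard-time date in Lumek Sector, April 20, 2026, is outside that window, so Lumek Sector is on standard time at UTC−04:00.
08:00 UTC − 4h = 04:00 local.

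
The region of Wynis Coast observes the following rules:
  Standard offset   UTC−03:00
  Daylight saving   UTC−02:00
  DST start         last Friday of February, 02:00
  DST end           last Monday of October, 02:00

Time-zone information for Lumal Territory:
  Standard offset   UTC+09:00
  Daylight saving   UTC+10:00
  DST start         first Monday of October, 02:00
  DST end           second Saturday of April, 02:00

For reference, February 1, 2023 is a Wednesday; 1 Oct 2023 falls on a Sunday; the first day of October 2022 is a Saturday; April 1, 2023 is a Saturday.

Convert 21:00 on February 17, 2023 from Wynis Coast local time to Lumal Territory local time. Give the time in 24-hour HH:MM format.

10:00

1 February 2023 is a Wednesday, so Fridays fall on 3, 10, 17, 24; the last is February 24.
1 October 2023 is a Sunday, so Mondays fall on 2, 9, 16, 23, 30; the last is October 30.
February 17, 2023 is outside the daylight-saving period (24 February – 30 October), so Wynis Coast is on standard time, UTC−03:00.
21:00 Wynis Coast + 3h = 00:00 UTC (rolling into the next day, 18 February 2023).
1 October 2022 is a Saturday, so the first Monday is October 3.
1 April 2023 is a Saturday, so the first Saturday is April 1 and the second is April 8.
At the standard offset (UTC+09:00), 00:00 UTC + 9h = 09:00 Lumal Territory standard time.
Daylight saving runs 3 October 2022 – 8 April 2023; the standard-time date in Lumal Territory, February 18, 2023, is inside that window, so Lumal Territory is at UTC+10:00.
00:00 UTC + 10h = 10:00 Lumal Territory.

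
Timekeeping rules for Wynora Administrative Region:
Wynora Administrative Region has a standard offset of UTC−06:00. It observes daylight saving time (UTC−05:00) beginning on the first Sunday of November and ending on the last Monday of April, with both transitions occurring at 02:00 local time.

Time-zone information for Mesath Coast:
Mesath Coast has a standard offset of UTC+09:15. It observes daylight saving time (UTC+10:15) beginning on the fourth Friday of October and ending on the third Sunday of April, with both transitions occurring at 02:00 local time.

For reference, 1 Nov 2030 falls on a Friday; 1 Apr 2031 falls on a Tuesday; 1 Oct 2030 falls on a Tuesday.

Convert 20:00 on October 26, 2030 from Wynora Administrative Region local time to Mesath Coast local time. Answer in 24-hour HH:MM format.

1 November 2030 is a Friday, so the first Sunday is November 3.
1 April 2031 is a Tuesday, so Mondays fall on 7, 14, 21, 28; the last is April 28.
October 26, 2030 is outside the daylight-saving period (3 November 2030 – 28 April 2031), so Wynora Administrative Region is on standard time, UTC−06:00.
20:00 Wynora Administrative Region + 6h = 02:00 UTC (rolling into the next day, 27 October 2030).
1 October 2030 is a Tuesday, so the first Friday is October 4 and the fourth is October 25.
1 April 2031 is a Tuesday, so the first Sunday is April 6 and the third is April 20.
At the standard offset (UTC+09:15), 02:00 UTC + 9h15m = 11:15 Mesath Coast standard time.
The standard-time date in Mesath Coast, October 27, 2030, falls between 25 October 2030 and 20 April 2031, so daylight saving is in effect and Mesath Coast is at UTC+10:15.
02:00 UTC + 10h15m = 12:15 Mesath Coast.

12:15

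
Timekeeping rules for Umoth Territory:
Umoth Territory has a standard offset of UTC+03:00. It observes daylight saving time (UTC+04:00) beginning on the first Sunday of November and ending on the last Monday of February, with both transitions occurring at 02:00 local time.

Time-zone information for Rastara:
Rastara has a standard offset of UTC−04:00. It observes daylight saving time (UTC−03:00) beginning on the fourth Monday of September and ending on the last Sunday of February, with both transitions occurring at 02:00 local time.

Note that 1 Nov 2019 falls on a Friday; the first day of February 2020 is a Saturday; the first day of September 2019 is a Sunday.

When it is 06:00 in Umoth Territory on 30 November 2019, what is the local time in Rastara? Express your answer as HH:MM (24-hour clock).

23:00

1 November 2019 is a Friday, so the first Sunday is November 3.
1 February 2020 is a Saturday, so Mondays fall on 3, 10, 17, 24; the last is February 24.
30 November 2019 lies within the daylight-saving period (3 November 2019 – 24 February 2020), so Umoth Territory is on daylight time, UTC+04:00.
06:00 Umoth Territory − 4h = 02:00 UTC.
1 September 2019 is a Sunday, so the first Monday is September 2 and the fourth is September 23.
1 February 2020 is a Saturday, so Sundays fall on 2, 9, 16, 23; the last is February 23.
At the standard offset (UTC−04:00), 02:00 UTC − 4h = 22:00 Rastara standard time (rolling into the previous day, 29 November 2019).
The standard-time date in Rastara, 29 November 2019, lies within the daylight-saving period (23 September 2019 – 23 February 2020), so Rastara is on daylight time, UTC−03:00.
02:00 UTC − 3h = 23:00 Rastara (rolling into the previous day, 29 November 2019).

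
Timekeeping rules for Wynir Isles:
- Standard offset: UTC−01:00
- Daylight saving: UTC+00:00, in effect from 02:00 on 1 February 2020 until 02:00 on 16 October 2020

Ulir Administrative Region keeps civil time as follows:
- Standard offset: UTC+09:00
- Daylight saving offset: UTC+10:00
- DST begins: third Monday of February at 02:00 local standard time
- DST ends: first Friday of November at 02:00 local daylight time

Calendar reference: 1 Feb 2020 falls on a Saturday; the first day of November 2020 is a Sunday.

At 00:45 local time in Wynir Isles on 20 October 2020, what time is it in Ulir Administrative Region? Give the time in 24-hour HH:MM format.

20 October 2020 does not fall between 1 February and 16 October, so daylight saving is not in effect and Wynir Isles is at UTC−01:00.
00:45 Wynir Isles + 1h = 01:45 UTC.
1 February 2020 is a Saturday, so the first Monday is February 3 and the third is February 17.
1 November 2020 is a Sunday, so the first Friday is November 6.
At the standard offset (UTC+09:00), 01:45 UTC + 9h = 10:45 Ulir Administrative Region standard time.
Daylight saving runs 17 February – 6 November; the standard-time date in Ulir Administrative Region, 20 October 2020, is inside that window, so Ulir Administrative Region is at UTC+10:00.
01:45 UTC + 10h = 11:45 Ulir Administrative Region.

11:45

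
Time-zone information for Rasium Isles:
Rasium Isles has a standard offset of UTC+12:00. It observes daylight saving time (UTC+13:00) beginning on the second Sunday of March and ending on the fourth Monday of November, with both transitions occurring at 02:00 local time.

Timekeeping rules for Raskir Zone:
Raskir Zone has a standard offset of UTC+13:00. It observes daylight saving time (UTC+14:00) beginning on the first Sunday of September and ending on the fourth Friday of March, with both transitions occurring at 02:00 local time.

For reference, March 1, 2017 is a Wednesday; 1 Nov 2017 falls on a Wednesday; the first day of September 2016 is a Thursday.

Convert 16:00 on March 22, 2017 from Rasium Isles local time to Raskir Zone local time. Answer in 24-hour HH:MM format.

1 March 2017 is a Wednesday, so the first Sunday is March 5 and the second is March 12.
1 November 2017 is a Wednesday, so the first Monday is November 6 and the fourth is November 27.
March 22, 2017 falls between 12 March and 27 November, so daylight saving is in effect and Rasium Isles is at UTC+13:00.
16:00 Rasium Isles − 13h = 03:00 UTC.
1 September 2016 is a Thursday, so the first Sunday is September 4.
1 March 2017 is a Wednesday, so the first Friday is March 3 and the fourth is March 24.
At the standard offset (UTC+13:00), 03:00 UTC + 13h = 16:00 Raskir Zone standard time.
The standard-time date in Raskir Zone, March 22, 2017, lies within the daylight-saving period (4 September 2016 – 24 March 2017), so Raskir Zone is on daylight time, UTC+14:00.
03:00 UTC + 14h = 17:00 Raskir Zone.

17:00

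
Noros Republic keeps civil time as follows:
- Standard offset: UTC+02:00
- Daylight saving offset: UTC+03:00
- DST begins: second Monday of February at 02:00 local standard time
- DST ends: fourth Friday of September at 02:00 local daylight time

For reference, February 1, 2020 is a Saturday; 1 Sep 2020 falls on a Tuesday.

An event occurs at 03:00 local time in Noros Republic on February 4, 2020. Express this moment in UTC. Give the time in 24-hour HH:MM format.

01:00

1 February 2020 is a Saturday, so the first Monday is February 3 and the second is February 10.
1 September 2020 is a Tuesday, so the first Friday is September 4 and the fourth is September 25.
February 4, 2020 is outside the daylight-saving period (10 February – 25 September), so Noros Republic is on standard time, UTC+02:00.
03:00 local − 2h = 01:00 UTC.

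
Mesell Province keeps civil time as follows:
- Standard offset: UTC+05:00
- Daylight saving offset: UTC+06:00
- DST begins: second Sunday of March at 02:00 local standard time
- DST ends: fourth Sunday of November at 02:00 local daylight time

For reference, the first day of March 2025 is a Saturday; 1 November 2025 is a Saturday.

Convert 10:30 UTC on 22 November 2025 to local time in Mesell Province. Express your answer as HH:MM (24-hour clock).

16:30

1 March 2025 is a Saturday, so the first Sunday is March 2 and the second is March 9.
1 November 2025 is a Saturday, so the first Sunday is November 2 and the fourth is November 23.
At the standard offset (UTC+05:00), 10:30 UTC + 5h = 15:30 Mesell Province standard time.
The standard-time date in Mesell Province, 22 November 2025, falls between 9 March and 23 November, so daylight saving is in effect and Mesell Province is at UTC+06:00.
10:30 UTC + 6h = 16:30 local.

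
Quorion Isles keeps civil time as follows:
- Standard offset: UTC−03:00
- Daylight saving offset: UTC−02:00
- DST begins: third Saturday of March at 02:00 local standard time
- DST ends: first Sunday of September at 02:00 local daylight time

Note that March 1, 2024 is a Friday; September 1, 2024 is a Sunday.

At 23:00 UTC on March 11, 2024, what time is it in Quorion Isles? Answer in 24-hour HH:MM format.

1 March 2024 is a Friday, so the first Saturday is March 2 and the third is March 16.
1 September 2024 is a Sunday, so the first Sunday is September 1.
At the standard offset (UTC−03:00), 23:00 UTC − 3h = 20:00 Quorion Isles standard time.
The standard-time date in Quorion Isles, March 11, 2024, is outside the daylight-saving period (16 March – 1 September), so Quorion Isles is on standard time, UTC−03:00.
23:00 UTC − 3h = 20:00 local.

20:00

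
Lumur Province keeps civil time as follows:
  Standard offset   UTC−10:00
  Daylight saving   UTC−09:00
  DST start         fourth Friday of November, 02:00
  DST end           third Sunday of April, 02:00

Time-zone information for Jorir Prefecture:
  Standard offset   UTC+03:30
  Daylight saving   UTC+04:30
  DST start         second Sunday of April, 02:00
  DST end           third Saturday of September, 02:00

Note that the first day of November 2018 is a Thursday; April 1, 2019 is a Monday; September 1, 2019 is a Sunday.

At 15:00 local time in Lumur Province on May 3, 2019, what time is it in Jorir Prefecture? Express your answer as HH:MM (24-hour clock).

05:30

1 November 2018 is a Thursday, so the first Friday is November 2 and the fourth is November 23.
1 April 2019 is a Monday, so the first Sunday is April 7 and the third is April 21.
May 3, 2019 is outside the daylight-saving period (23 November 2018 – 21 April 2019), so Lumur Province is on standard time, UTC−10:00.
15:00 Lumur Province + 10h = 01:00 UTC (rolling into the next day, 4 May 2019).
1 April 2019 is a Monday, so the first Sunday is April 7 and the second is April 14.
1 September 2019 is a Sunday, so the first Saturday is September 7 and the third is September 21.
At the standard offset (UTC+03:30), 01:00 UTC + 3h30m = 04:30 Jorir Prefecture standard time.
The standard-time date in Jorir Prefecture, May 4, 2019, lies within the daylight-saving period (14 April – 21 September), so Jorir Prefecture is on daylight time, UTC+04:30.
01:00 UTC + 4h30m = 05:30 Jorir Prefecture.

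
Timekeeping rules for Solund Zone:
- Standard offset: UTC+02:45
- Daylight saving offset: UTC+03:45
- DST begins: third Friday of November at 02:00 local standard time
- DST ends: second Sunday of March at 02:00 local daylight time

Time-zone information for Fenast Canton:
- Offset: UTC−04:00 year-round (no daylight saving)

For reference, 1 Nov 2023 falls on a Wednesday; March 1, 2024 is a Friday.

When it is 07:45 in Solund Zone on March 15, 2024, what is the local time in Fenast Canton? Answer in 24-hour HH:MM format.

1 November 2023 is a Wednesday, so the first Friday is November 3 and the third is November 17.
1 March 2024 is a Friday, so the first Sunday is March 3 and the second is March 10.
March 15, 2024 does not fall between 17 November 2023 and 10 March 2024, so daylight saving is not in effect and Solund Zone is at UTC+02:45.
07:45 Solund Zone − 2h45m = 05:00 UTC.
Fenast Canton has no daylight saving, so its offset is UTC−04:00 year-round.
05:00 UTC − 4h = 01:00 Fenast Canton.

01:00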